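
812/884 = 203/221=0.92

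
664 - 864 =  - 200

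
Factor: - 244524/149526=-2^1*3^( - 3)  *7^1 * 13^ (  -  1 ) * 41^1= - 574/351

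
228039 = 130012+98027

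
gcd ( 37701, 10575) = 9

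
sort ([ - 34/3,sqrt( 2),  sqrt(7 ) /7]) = [-34/3,sqrt(7) /7,  sqrt(2 )]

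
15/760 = 3/152 = 0.02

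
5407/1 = 5407 = 5407.00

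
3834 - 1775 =2059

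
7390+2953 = 10343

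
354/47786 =177/23893   =  0.01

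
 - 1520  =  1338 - 2858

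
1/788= 1/788 = 0.00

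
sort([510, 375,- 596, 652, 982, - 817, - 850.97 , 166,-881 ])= [ - 881,  -  850.97,-817,  -  596,166,375,510,652,982]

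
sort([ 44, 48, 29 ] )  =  [29, 44, 48]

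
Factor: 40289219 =61^1 * 449^1*1471^1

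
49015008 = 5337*9184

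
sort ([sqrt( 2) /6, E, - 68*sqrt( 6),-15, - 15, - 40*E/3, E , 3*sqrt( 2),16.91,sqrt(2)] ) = [ - 68 * sqrt( 6), - 40 *E/3, - 15, - 15, sqrt(2) /6, sqrt(2),E,E,3*sqrt(2),16.91] 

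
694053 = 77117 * 9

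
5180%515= 30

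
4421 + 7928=12349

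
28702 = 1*28702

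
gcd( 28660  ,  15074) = 2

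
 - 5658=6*(  -  943) 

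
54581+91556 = 146137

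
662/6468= 331/3234= 0.10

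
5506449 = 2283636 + 3222813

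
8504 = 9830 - 1326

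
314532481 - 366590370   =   - 52057889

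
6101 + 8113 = 14214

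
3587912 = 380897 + 3207015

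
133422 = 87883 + 45539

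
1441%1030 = 411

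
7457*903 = 6733671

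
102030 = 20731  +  81299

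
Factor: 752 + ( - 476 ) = 2^2 * 3^1*23^1 = 276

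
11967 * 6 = 71802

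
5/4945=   1/989 = 0.00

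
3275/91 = 35 + 90/91 = 35.99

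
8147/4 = 2036 + 3/4 = 2036.75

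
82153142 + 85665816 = 167818958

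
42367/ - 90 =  - 471+23/90 = - 470.74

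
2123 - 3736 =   -  1613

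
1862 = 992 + 870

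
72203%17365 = 2743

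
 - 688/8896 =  - 1 + 513/556= - 0.08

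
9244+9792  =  19036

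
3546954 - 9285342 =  - 5738388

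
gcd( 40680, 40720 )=40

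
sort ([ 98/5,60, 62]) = [ 98/5,60, 62 ] 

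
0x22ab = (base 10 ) 8875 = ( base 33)84v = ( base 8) 21253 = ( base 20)123F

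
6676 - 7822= - 1146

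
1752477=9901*177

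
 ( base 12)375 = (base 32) G9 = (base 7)1343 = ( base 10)521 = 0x209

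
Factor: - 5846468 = -2^2 * 1201^1*1217^1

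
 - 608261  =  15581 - 623842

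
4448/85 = 4448/85 = 52.33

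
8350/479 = 8350/479 = 17.43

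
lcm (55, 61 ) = 3355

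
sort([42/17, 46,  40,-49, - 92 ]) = [ - 92 ,-49, 42/17,40, 46 ]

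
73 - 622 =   -  549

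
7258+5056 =12314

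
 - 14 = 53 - 67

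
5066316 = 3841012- -1225304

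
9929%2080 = 1609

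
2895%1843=1052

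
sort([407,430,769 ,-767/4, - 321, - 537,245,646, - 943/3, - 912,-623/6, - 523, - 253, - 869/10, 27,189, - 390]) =[ - 912, - 537, - 523, - 390, - 321, -943/3,-253, - 767/4, - 623/6, - 869/10,27,189,245,407 , 430,  646,769]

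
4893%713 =615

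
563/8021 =563/8021  =  0.07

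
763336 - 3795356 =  - 3032020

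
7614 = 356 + 7258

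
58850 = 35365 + 23485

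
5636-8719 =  - 3083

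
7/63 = 1/9=0.11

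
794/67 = 11 + 57/67 = 11.85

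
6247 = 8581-2334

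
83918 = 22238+61680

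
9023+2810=11833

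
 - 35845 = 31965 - 67810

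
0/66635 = 0 = 0.00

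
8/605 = 8/605=0.01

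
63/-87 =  - 21/29 = - 0.72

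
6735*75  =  505125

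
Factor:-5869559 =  - 113^1*127^1 * 409^1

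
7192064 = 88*81728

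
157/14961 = 157/14961 = 0.01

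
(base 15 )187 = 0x160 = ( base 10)352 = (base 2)101100000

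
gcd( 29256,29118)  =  138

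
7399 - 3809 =3590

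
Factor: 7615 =5^1*1523^1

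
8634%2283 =1785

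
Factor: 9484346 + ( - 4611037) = 4873309 = 7^1 * 23^1*30269^1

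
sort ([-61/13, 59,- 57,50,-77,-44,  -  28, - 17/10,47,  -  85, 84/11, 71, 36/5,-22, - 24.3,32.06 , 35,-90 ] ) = [ - 90,-85, - 77, - 57, - 44,-28,  -  24.3, - 22,-61/13,-17/10 , 36/5,84/11,32.06,  35,47 , 50, 59, 71 ] 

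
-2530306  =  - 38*66587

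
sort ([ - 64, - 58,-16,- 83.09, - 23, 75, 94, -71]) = [ - 83.09, - 71, - 64, - 58, - 23, - 16, 75, 94 ] 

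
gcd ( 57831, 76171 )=1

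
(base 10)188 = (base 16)BC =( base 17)B1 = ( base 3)20222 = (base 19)9h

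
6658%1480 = 738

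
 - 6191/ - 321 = 19 + 92/321 =19.29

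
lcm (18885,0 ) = 0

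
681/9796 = 681/9796 = 0.07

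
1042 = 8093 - 7051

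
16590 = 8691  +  7899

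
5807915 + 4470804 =10278719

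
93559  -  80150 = 13409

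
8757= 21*417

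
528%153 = 69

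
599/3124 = 599/3124 = 0.19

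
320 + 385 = 705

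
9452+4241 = 13693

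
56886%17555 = 4221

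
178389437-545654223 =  - 367264786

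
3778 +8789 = 12567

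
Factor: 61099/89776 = 2^( - 4 )*31^( - 1)  *181^( - 1)*61099^1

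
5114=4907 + 207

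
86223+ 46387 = 132610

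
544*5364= 2918016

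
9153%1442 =501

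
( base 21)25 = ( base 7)65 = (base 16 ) 2f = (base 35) 1C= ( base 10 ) 47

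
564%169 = 57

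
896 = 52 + 844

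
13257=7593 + 5664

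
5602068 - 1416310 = 4185758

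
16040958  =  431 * 37218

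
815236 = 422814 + 392422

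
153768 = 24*6407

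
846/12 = 141/2 =70.50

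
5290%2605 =80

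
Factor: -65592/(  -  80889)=21864/26963 =2^3*3^1*59^(  -  1) * 457^( - 1)*911^1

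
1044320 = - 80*( - 13054)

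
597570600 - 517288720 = 80281880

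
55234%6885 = 154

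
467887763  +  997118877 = 1465006640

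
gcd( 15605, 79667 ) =1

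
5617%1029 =472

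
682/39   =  682/39 = 17.49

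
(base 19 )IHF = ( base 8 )15264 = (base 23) cl5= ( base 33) 695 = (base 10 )6836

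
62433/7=8919 = 8919.00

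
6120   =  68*90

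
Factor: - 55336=  -  2^3 * 6917^1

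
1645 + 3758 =5403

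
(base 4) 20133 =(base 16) 21F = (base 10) 543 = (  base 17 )1EG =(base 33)gf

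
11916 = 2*5958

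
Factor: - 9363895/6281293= - 5^1*43^1*97^1 * 127^(-1)*449^1*49459^ ( - 1)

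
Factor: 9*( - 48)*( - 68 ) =2^6*3^3*17^1 = 29376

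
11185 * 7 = 78295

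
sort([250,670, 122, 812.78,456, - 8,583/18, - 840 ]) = [ - 840,- 8,583/18, 122, 250,456, 670, 812.78] 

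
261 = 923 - 662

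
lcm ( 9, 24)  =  72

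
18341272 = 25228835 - 6887563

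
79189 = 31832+47357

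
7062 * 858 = 6059196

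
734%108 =86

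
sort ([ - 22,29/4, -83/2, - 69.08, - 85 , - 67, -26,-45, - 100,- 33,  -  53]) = [ - 100, - 85, - 69.08, - 67, - 53, - 45, - 83/2, - 33,-26, - 22,29/4 ]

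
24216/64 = 3027/8 = 378.38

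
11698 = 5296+6402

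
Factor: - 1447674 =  - 2^1 * 3^1*89^1* 2711^1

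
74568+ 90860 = 165428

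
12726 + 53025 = 65751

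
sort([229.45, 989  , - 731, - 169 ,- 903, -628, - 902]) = [ - 903, - 902, - 731, - 628, -169,229.45 , 989] 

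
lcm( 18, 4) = 36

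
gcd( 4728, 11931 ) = 3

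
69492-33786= 35706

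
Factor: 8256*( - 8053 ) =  - 2^6 * 3^1 * 43^1 * 8053^1   =  - 66485568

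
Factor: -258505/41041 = -5^1*7^( -1) * 11^( - 1 )*97^1= - 485/77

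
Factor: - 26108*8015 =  - 2^2* 5^1*7^1*61^1 * 107^1 * 229^1 = - 209255620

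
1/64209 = 1/64209= 0.00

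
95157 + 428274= 523431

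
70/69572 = 35/34786 = 0.00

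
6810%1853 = 1251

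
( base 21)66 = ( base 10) 132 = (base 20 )6c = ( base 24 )5C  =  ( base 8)204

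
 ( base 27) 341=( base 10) 2296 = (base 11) 17a8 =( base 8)4370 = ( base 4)203320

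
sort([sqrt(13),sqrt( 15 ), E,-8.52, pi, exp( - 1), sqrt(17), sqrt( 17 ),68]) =[ - 8.52,exp(- 1), E,  pi,sqrt(13) , sqrt( 15 ),sqrt(17), sqrt( 17 ),68]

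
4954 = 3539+1415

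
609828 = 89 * 6852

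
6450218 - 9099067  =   -2648849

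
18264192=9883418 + 8380774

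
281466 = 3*93822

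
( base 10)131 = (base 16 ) 83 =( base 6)335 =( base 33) 3w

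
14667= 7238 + 7429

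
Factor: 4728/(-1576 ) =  - 3^1 = -  3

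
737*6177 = 4552449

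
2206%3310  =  2206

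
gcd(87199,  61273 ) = 1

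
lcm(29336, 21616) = 410704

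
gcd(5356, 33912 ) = 4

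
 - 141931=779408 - 921339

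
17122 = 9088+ 8034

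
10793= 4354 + 6439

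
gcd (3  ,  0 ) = 3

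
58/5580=29/2790 = 0.01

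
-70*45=-3150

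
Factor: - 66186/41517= - 2^1*7^(-1)*659^( - 1) *3677^1 =- 7354/4613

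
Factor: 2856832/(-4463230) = -1428416/2231615 =- 2^6 * 5^(-1 )*11^1*2029^1 * 446323^(-1) 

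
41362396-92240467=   -50878071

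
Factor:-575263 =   -  13^1 *17^1*19^1*137^1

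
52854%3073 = 613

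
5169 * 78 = 403182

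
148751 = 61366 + 87385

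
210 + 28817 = 29027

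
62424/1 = 62424 = 62424.00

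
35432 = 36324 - 892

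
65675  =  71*925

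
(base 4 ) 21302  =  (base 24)122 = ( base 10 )626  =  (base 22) 16A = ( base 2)1001110010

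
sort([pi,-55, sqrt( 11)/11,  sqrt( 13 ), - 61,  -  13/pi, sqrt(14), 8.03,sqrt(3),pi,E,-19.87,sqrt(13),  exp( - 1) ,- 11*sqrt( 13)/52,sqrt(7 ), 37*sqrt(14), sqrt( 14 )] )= [-61 , - 55,-19.87,  -  13/pi,-11*sqrt ( 13) /52, sqrt(11)/11,exp( - 1),  sqrt( 3),sqrt( 7) , E,pi,pi,  sqrt ( 13 ),sqrt( 13),sqrt (14),sqrt(14), 8.03, 37 * sqrt(14)]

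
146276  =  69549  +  76727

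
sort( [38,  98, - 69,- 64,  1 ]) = [ - 69,  -  64,1,38, 98]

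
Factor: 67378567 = 67378567^1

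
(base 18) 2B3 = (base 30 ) s9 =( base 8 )1521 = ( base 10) 849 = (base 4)31101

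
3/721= 3/721 = 0.00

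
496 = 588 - 92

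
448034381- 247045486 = 200988895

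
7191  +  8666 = 15857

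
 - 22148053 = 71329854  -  93477907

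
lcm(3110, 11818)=59090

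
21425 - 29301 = - 7876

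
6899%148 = 91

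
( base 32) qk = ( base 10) 852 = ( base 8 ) 1524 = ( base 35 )OC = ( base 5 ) 11402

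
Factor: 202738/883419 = 2^1*3^( - 1 ) * 167^1*389^ ( - 1 )*607^1*757^( -1 ) 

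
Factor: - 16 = -2^4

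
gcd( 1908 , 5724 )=1908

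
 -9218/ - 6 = 1536 + 1/3=1536.33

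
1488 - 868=620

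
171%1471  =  171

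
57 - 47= 10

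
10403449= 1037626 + 9365823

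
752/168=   94/21 =4.48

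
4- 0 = 4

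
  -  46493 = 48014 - 94507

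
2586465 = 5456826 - 2870361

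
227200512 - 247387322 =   -  20186810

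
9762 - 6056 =3706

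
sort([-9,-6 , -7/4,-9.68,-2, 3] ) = [ - 9.68, - 9, - 6, - 2, -7/4, 3] 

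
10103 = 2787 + 7316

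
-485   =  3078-3563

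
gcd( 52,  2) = 2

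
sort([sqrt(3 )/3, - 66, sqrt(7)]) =[ - 66, sqrt (3)/3 , sqrt(7)]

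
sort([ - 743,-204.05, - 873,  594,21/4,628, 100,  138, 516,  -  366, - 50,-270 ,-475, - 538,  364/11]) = [  -  873, - 743,  -  538,-475, - 366, - 270, - 204.05,-50,21/4, 364/11, 100,138,  516 , 594, 628 ]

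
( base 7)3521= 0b10100001001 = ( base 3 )1202202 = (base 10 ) 1289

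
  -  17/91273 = -1+ 5368/5369 = - 0.00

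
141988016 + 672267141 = 814255157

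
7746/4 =1936 + 1/2=1936.50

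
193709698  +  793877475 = 987587173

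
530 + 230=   760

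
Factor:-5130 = -2^1*3^3*5^1*19^1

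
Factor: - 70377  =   - 3^1*23459^1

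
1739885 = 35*49711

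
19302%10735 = 8567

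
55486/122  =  454 + 49/61   =  454.80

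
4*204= 816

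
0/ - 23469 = 0/1 = -0.00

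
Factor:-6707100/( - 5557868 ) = 3^1*5^2*79^1*227^(-1 )*283^1*6121^( - 1 ) = 1676775/1389467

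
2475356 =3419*724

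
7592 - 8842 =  - 1250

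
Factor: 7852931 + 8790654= 16643585 = 5^1*7^2*67933^1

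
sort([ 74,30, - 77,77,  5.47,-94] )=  [-94 ,-77,  5.47,  30 , 74,77 ] 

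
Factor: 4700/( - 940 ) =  - 5^1= -  5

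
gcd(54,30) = 6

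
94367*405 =38218635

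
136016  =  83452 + 52564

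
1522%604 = 314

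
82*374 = 30668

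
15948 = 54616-38668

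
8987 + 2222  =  11209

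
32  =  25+7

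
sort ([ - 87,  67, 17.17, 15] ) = [ - 87,15 , 17.17, 67] 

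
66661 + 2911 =69572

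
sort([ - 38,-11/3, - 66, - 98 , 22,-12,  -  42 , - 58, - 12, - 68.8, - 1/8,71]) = [ - 98, - 68.8, - 66, - 58, - 42,-38, - 12, - 12, - 11/3, - 1/8  ,  22, 71] 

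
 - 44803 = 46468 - 91271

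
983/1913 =983/1913 = 0.51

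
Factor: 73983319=73983319^1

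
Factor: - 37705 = -5^1*7541^1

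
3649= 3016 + 633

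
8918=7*1274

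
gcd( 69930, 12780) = 90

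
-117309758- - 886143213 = 768833455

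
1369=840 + 529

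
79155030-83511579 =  - 4356549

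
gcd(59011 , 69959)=1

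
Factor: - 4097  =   - 17^1  *  241^1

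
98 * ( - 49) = - 4802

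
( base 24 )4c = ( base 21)53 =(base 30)3i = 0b1101100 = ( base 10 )108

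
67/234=67/234 = 0.29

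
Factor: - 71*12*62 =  - 52824 = -  2^3*3^1*31^1*71^1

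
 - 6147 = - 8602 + 2455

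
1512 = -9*( - 168 )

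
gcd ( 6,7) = 1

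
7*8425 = 58975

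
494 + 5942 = 6436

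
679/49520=679/49520 = 0.01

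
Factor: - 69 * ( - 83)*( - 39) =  - 3^2*13^1*23^1 * 83^1 = - 223353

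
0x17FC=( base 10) 6140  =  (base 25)9kf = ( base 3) 22102102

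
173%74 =25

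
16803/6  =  5601/2 = 2800.50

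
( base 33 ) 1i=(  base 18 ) 2F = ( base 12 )43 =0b110011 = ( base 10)51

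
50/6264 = 25/3132 = 0.01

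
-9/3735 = -1 + 414/415 = - 0.00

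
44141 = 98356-54215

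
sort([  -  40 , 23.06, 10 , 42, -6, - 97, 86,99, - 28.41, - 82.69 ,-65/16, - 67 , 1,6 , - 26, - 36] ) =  [ - 97 , - 82.69, - 67 , - 40, - 36,-28.41, - 26, - 6,-65/16, 1,6, 10, 23.06, 42,86,99]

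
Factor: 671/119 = 7^( - 1)*11^1*17^(  -  1)*61^1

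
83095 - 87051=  - 3956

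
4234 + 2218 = 6452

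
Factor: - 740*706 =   -  522440 = - 2^3*5^1*37^1*353^1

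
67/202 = 67/202 = 0.33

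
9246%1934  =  1510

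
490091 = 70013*7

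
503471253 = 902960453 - 399489200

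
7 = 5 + 2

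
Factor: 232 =2^3*29^1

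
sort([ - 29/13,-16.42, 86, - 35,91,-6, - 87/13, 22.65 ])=[ - 35, - 16.42, - 87/13, - 6  , - 29/13,22.65,86,91 ] 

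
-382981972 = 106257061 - 489239033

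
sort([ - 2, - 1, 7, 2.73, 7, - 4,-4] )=[ - 4, - 4, - 2  , -1, 2.73, 7, 7 ]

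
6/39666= 1/6611 = 0.00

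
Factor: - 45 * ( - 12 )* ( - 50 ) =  - 2^3* 3^3*5^3 = -27000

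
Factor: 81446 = 2^1*193^1*211^1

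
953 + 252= 1205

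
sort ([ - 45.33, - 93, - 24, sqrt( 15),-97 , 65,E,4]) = [ - 97, - 93, -45.33, - 24,E, sqrt( 15 ), 4,65] 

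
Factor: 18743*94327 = 1767970961   =  18743^1*94327^1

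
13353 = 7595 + 5758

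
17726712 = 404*43878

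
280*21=5880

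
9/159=3/53 = 0.06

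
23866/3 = 23866/3 = 7955.33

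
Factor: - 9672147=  - 3^2* 1074683^1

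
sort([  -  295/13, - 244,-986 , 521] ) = [ - 986, - 244 , - 295/13,  521] 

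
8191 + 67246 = 75437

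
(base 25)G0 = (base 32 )cg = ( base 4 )12100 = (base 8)620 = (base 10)400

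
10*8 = 80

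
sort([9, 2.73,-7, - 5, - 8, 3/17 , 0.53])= [  -  8, - 7,-5,3/17,0.53,2.73,9]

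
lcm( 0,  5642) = 0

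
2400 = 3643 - 1243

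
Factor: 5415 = 3^1*5^1*19^2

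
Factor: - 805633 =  - 805633^1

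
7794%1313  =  1229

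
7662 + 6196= 13858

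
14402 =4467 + 9935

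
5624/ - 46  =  -2812/23 = - 122.26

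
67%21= 4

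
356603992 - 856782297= -500178305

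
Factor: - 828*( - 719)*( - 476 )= - 283378032 = - 2^4*3^2 * 7^1*17^1*  23^1*719^1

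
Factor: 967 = 967^1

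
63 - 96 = - 33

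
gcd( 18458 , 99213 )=1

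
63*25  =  1575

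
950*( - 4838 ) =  - 4596100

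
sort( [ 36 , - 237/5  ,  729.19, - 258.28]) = [-258.28,- 237/5, 36,729.19 ]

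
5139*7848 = 40330872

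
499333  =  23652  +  475681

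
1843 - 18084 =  - 16241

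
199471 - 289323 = -89852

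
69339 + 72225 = 141564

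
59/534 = 59/534 =0.11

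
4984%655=399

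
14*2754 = 38556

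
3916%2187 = 1729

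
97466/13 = 97466/13 = 7497.38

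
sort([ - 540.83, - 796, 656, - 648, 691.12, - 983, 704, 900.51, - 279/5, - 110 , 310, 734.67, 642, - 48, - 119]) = [-983,-796, - 648,- 540.83, - 119 , - 110, - 279/5,-48,310, 642, 656,691.12  ,  704, 734.67, 900.51]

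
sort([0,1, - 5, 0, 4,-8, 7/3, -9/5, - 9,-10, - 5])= [ - 10, - 9, - 8, - 5,- 5, - 9/5,0, 0 , 1, 7/3 , 4]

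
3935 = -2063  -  - 5998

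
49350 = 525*94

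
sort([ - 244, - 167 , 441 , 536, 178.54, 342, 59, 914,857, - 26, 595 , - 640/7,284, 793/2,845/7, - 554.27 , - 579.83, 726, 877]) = [ - 579.83,-554.27 , - 244, - 167, - 640/7, - 26, 59,845/7,178.54 , 284, 342, 793/2, 441 , 536,595,726, 857,877 , 914 ] 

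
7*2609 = 18263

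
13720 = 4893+8827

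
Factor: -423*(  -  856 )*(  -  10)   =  -3620880 = -2^4*3^2*5^1 * 47^1 *107^1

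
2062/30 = 68 + 11/15=68.73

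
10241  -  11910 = -1669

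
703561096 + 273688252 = 977249348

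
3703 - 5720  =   - 2017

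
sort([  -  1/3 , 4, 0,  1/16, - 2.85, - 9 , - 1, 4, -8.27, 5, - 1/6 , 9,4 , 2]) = [ - 9 , - 8.27, - 2.85,- 1, - 1/3,- 1/6, 0,1/16, 2,4, 4, 4, 5,9]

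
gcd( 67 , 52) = 1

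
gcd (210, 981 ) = 3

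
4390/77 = 4390/77 = 57.01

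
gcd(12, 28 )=4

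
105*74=7770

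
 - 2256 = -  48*47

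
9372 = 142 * 66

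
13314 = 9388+3926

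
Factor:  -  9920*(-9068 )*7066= 2^9*5^1*31^1*2267^1*3533^1 = 635618920960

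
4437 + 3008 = 7445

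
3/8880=1/2960 = 0.00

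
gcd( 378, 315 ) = 63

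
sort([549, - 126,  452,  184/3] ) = [ - 126,184/3, 452,549 ]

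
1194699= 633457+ 561242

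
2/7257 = 2/7257=0.00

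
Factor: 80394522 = 2^1*3^1*13^1*23^1* 41^1*1093^1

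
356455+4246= 360701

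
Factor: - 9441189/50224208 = - 2^( - 4 )*3^2*719^1 * 1381^( - 1 )*1459^1*2273^(  -  1)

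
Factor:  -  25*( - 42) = 2^1*3^1*5^2*7^1 = 1050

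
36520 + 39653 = 76173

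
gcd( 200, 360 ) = 40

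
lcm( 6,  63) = 126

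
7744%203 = 30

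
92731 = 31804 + 60927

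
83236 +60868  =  144104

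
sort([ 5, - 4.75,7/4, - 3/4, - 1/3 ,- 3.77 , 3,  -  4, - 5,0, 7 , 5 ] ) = [ - 5, - 4.75, -4,  -  3.77, - 3/4, - 1/3, 0, 7/4, 3, 5, 5, 7]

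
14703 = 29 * 507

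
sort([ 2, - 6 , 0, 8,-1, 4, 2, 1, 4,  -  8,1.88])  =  [ -8, - 6 ,  -  1,0 , 1,1.88, 2,2,4  ,  4, 8]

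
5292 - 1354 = 3938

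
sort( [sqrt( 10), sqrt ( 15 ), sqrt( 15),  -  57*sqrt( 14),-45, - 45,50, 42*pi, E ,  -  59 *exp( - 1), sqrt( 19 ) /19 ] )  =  [ -57*sqrt (14),-45, - 45, - 59*exp ( - 1), sqrt(19) /19, E, sqrt(10),sqrt(15), sqrt( 15 ),50, 42*pi]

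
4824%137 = 29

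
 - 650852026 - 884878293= -1535730319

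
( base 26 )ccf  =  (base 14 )310B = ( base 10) 8439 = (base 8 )20367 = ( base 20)111j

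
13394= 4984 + 8410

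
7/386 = 7/386 = 0.02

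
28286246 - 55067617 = -26781371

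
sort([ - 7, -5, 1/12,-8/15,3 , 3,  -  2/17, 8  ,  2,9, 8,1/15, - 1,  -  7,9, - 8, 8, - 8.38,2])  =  [ - 8.38, - 8,- 7,  -  7,  -  5, - 1,- 8/15, - 2/17, 1/15,1/12, 2, 2,  3, 3,8, 8,8, 9,9]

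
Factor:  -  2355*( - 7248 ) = 17069040 = 2^4*3^2*5^1 *151^1*157^1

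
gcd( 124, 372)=124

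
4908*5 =24540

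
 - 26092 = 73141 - 99233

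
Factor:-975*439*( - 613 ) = 262379325 = 3^1* 5^2*13^1*439^1*613^1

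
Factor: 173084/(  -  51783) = - 2^2*3^(- 1)*41^( - 1)*421^( -1) * 43271^1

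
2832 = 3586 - 754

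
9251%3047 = 110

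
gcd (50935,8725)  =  5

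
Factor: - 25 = - 5^2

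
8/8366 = 4/4183 = 0.00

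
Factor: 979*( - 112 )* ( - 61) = 6688528 =2^4 * 7^1*11^1*61^1*89^1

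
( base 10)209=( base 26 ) 81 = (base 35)5y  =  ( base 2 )11010001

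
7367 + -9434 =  - 2067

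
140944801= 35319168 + 105625633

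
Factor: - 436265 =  - 5^1*87253^1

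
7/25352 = 7/25352= 0.00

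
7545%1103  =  927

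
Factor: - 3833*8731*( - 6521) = 3833^1*6521^1*8731^1= 218231283883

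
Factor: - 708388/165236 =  - 433/101 = - 101^(- 1 )*  433^1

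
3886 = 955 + 2931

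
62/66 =31/33 = 0.94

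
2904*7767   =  22555368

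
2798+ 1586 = 4384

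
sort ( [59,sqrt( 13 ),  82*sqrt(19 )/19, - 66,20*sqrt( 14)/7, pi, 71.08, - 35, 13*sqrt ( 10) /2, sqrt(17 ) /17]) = [ - 66, - 35, sqrt ( 17 ) /17, pi, sqrt(13), 20*sqrt(14 ) /7, 82*sqrt( 19)/19,13*sqrt(10 )/2,  59, 71.08] 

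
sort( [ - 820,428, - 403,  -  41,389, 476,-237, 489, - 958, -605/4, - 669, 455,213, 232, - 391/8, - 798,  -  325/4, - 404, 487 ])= [ - 958,-820, - 798,- 669, - 404, - 403,-237, - 605/4, - 325/4, - 391/8, - 41,213,232, 389,428,455,476 , 487,489 ] 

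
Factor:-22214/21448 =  - 29/28 = - 2^ ( - 2)*7^( - 1 )*29^1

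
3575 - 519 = 3056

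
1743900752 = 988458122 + 755442630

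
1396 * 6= 8376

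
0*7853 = 0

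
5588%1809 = 161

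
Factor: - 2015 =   -  5^1*13^1*31^1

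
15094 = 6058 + 9036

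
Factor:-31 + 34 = 3=3^1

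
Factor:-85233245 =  - 5^1*743^1*22943^1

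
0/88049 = 0 = 0.00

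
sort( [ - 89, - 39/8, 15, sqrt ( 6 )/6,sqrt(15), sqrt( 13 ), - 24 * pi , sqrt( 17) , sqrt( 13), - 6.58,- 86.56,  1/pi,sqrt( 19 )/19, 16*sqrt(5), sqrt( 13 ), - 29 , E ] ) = [ - 89  ,-86.56,  -  24*pi, - 29,-6.58,-39/8, sqrt( 19)/19, 1/pi, sqrt(6 ) /6, E, sqrt(13),  sqrt ( 13), sqrt(13 ), sqrt( 15) , sqrt(17), 15,16*sqrt(5)]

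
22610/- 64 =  - 354+ 23/32=   - 353.28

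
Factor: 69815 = 5^1*13963^1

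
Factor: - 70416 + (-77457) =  -3^1*11^1 *4481^1 = - 147873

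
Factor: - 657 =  - 3^2*73^1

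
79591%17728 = 8679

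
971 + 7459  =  8430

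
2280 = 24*95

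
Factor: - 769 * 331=-331^1 * 769^1 = - 254539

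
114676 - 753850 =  - 639174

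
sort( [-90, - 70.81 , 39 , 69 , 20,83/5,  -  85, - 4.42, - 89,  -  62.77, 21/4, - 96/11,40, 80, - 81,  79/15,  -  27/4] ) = [  -  90, - 89, - 85, - 81, - 70.81, - 62.77 , - 96/11, - 27/4, - 4.42,21/4, 79/15,83/5 , 20, 39,40,69,80]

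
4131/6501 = 1377/2167 = 0.64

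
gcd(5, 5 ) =5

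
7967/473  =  16 + 399/473 = 16.84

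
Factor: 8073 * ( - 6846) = - 2^1*3^4*7^1*13^1*23^1*163^1= - 55267758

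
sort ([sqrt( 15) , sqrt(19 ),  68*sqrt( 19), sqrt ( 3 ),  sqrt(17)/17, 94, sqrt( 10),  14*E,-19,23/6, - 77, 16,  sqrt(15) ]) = [ - 77 ,  -  19,sqrt( 17)/17, sqrt(3), sqrt(10), 23/6,sqrt(15), sqrt(15),sqrt(19 ),  16,14*E , 94,  68*sqrt( 19 )]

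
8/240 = 1/30= 0.03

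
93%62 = 31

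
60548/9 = 60548/9 = 6727.56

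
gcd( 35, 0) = 35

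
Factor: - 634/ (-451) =2^1*11^ ( - 1)*41^(-1)*317^1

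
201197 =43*4679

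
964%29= 7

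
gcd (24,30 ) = 6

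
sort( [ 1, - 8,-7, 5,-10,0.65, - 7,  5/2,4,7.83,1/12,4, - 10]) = [- 10, - 10, - 8, - 7,  -  7,  1/12,0.65,1,  5/2, 4, 4,5,  7.83] 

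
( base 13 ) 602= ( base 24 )1i8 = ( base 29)161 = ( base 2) 1111111000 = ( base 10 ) 1016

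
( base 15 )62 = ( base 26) 3e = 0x5c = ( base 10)92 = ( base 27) 3B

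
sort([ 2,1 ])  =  [1, 2 ]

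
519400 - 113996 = 405404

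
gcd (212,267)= 1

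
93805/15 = 6253 + 2/3 = 6253.67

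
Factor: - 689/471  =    -  3^( - 1)*13^1 * 53^1*157^(-1) 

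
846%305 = 236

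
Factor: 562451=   743^1*757^1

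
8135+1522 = 9657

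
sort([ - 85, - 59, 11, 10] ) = [ - 85,-59,10, 11]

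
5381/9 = 597 + 8/9 = 597.89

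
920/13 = 920/13 = 70.77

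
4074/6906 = 679/1151 = 0.59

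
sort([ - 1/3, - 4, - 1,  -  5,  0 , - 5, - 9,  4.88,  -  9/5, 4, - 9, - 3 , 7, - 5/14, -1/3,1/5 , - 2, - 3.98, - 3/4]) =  [-9, - 9,- 5,  -  5, - 4 , - 3.98 , - 3, - 2 , - 9/5 , - 1,-3/4,-5/14,-1/3 , - 1/3,0, 1/5, 4 , 4.88 , 7]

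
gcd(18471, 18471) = 18471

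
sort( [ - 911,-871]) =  [ - 911,-871 ] 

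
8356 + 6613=14969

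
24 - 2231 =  - 2207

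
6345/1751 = 6345/1751=3.62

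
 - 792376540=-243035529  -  549341011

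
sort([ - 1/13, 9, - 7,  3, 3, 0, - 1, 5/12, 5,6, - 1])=[ - 7, - 1 , - 1,- 1/13, 0 , 5/12, 3,  3,5 , 6,9]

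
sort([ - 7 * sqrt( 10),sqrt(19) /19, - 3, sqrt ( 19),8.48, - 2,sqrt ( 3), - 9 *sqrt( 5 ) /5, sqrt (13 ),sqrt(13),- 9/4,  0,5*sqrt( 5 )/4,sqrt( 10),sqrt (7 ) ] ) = [ - 7*sqrt( 10), - 9*sqrt ( 5)/5,-3, - 9/4, - 2,  0, sqrt( 19 )/19,sqrt( 3 ), sqrt( 7 ),5*sqrt( 5 )/4, sqrt ( 10) , sqrt( 13), sqrt( 13 ), sqrt(19),8.48] 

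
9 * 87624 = 788616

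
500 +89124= 89624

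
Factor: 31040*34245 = 1062964800 = 2^6*3^2*5^2 * 97^1*761^1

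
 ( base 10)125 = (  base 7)236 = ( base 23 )5a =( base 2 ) 1111101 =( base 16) 7d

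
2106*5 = 10530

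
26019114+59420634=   85439748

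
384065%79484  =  66129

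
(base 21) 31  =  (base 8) 100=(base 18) 3a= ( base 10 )64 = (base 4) 1000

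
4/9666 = 2/4833 = 0.00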